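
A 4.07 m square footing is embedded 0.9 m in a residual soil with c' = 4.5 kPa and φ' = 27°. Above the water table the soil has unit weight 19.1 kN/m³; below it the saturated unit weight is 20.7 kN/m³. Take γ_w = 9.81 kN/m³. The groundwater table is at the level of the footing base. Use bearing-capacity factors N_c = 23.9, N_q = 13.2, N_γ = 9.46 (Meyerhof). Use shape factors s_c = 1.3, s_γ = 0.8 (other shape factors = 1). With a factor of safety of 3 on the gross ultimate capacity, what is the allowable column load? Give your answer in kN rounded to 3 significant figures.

P_all ≈ 2950 kN

q = γ·D_f = 19.1 × 0.9 = 17.19 kPa.
For the ½γBN_γ term take γ' = 20.7 − 9.81 = 10.89 kN/m³ (soil below base is submerged).
c·N_c·s_c = 4.5 × 23.9 × 1.3 = 139.81 kPa
q·N_q = 17.19 × 13.2 = 226.91 kPa
0.5·γ·B·N_γ·s_γ = 0.5 × 10.89 × 4.07 × 9.46 × 0.8 = 167.72 kPa
q_ult = 139.81 + 226.91 + 167.72 = 534.44 kPa.
Gross allowable pressure q_all = 534.44 / 3 = 178.15 kPa.
Footing area = 16.5649 m², so allowable column load = 178.15 × 16.5649 = 2951 kN.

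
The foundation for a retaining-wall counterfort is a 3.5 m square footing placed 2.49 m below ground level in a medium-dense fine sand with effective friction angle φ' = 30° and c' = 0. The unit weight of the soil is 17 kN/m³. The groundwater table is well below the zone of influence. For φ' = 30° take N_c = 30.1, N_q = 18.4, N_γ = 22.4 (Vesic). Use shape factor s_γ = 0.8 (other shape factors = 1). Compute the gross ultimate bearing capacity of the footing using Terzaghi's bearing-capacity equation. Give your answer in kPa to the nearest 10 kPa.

q_ult ≈ 1310 kPa

q = γ·D_f = 17 × 2.49 = 42.33 kPa.
q·N_q = 42.33 × 18.4 = 778.87 kPa
0.5·γ·B·N_γ·s_γ = 0.5 × 17 × 3.5 × 22.4 × 0.8 = 533.12 kPa
q_ult = 778.87 + 533.12 = 1312 kPa.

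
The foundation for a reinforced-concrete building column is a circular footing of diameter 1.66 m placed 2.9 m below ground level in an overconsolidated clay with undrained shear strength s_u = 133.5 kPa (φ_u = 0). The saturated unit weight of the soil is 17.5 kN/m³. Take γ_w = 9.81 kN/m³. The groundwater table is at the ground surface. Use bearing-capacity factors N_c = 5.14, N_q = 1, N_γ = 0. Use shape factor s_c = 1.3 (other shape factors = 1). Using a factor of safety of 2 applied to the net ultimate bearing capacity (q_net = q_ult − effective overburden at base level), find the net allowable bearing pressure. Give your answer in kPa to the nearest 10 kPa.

With the water table at the surface the whole profile is submerged: γ' = 17.5 − 9.81 = 7.69 kN/m³, so q = γ'·D_f = 22.301 kPa.
q_ult = c·N_c·s_c + q·N_q
     = 133.5 × 5.14 × 1.3 + 22.301 × 1
     = 892.05 + 22.301 = 914.35 kPa.
Net ultimate: q_net = 914.35 − 22.301 = 892.05 kPa.
q_all(net) = 892.05 / 2 = 446.02 kPa.

q_all(net) ≈ 450 kPa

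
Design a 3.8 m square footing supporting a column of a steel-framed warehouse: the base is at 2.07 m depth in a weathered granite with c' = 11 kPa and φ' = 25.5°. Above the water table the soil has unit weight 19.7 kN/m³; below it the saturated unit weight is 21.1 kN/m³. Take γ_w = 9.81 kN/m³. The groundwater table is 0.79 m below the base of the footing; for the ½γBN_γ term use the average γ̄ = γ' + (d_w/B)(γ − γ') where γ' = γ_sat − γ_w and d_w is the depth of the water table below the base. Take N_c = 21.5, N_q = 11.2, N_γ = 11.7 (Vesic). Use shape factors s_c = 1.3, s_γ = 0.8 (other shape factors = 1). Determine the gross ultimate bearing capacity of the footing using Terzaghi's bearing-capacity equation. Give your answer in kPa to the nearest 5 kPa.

q = γ·D_f = 19.7 × 2.07 = 40.779 kPa.
γ' = 11.29 kN/m³; averaging over the depth B below the base, γ̄ = γ' + (d_w/B)(γ − γ') = 13.038 kN/m³.
c·N_c·s_c = 11 × 21.5 × 1.3 = 307.45 kPa
q·N_q = 40.779 × 11.2 = 456.72 kPa
0.5·γ·B·N_γ·s_γ = 0.5 × 13.038 × 3.8 × 11.7 × 0.8 = 231.87 kPa
q_ult = 307.45 + 456.72 + 231.87 = 996.05 kPa.

q_ult ≈ 995 kPa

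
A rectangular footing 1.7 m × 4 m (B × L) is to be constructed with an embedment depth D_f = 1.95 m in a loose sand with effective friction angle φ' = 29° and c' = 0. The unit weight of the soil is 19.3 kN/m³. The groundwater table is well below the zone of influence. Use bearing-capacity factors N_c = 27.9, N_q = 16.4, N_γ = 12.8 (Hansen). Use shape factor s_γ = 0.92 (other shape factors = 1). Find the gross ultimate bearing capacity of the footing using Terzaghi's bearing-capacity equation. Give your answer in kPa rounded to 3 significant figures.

Effective surcharge at the founding depth q = γ·D_f = 19.3 × 1.95 = 37.635 kPa.
q_ult = q·N_q + 0.5·γ·B·N_γ·s_γ
     = 37.635 × 16.4 + 0.5 × 19.3 × 1.7 × 12.8 × 0.92
     = 617.21 + 193.19 = 810.4 kPa.

q_ult ≈ 810 kPa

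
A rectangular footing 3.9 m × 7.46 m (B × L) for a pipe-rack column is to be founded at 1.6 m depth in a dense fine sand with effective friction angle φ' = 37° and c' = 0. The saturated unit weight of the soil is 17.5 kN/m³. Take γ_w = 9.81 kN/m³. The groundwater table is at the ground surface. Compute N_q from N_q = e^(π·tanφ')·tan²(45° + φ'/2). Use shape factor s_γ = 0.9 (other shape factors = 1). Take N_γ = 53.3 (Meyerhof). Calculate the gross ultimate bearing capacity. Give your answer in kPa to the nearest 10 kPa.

tan37° = 0.7536, so N_q = e^(π×0.7536)·tan²(63.5°) = 10.669 × 4.023 = 42.92.
Water table at ground surface, so effective unit weight γ' = 17.5 − 9.81 = 7.69 kN/m³ is used throughout; overburden q = 7.69 × 1.6 = 12.304 kPa; the same γ' applies in the ½γBN_γ term.
Surcharge term q·N_q = 12.304 × 42.92 = 528.09 kPa; self-weight term 0.5·γ·B·N_γ·s_γ = 0.5 × 7.69 × 3.9 × 53.3 × 0.9 = 719.33 kPa.
q_ult = 528.09 + 719.33 = 1247.4 kPa.

q_ult ≈ 1250 kPa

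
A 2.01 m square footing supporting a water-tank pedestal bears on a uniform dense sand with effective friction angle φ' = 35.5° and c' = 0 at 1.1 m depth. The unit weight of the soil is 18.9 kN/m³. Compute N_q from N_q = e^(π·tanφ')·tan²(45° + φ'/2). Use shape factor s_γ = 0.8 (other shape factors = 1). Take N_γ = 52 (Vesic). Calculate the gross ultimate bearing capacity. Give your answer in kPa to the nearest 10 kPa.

tan35.5° = 0.7133, so N_q = e^(π×0.7133)·tan²(62.75°) = 9.402 × 3.77 = 35.44.
Effective surcharge at the founding depth q = γ·D_f = 18.9 × 1.1 = 20.79 kPa.
q_ult = q·N_q + 0.5·γ·B·N_γ·s_γ
     = 20.79 × 35.443 + 0.5 × 18.9 × 2.01 × 52 × 0.8
     = 736.86 + 790.17 = 1527 kPa.

q_ult ≈ 1530 kPa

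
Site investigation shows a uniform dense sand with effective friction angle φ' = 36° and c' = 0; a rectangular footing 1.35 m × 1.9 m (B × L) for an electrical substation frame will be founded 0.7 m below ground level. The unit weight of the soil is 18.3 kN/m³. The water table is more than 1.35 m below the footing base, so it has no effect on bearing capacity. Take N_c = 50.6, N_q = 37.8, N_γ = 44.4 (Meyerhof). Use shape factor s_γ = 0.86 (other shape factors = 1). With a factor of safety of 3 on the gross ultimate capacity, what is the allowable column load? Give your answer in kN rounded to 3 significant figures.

q = γ·D_f = 18.3 × 0.7 = 12.81 kPa.
q·N_q = 12.81 × 37.8 = 484.22 kPa
0.5·γ·B·N_γ·s_γ = 0.5 × 18.3 × 1.35 × 44.4 × 0.86 = 471.67 kPa
q_ult = 484.22 + 471.67 = 955.89 kPa.
Gross allowable pressure q_all = 955.89 / 3 = 318.63 kPa.
Footing area = 2.565 m², so allowable column load = 318.63 × 2.565 = 817.28 kN.

P_all ≈ 817 kN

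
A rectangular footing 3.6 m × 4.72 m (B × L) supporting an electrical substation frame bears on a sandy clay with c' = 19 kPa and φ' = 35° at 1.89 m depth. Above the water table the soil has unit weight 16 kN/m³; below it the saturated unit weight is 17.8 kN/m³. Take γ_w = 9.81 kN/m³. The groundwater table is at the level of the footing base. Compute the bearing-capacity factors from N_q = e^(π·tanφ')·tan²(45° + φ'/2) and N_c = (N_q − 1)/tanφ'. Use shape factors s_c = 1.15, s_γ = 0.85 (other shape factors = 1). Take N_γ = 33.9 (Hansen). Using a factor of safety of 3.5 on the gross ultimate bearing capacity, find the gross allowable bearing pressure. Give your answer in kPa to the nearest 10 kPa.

q_all ≈ 690 kPa

N_q = e^(π·tan35°)·tan²(62.5°) = 33.3; N_c = (N_q − 1)/tanφ' = 46.12.
Effective surcharge at the founding depth q = γ·D_f = 16 × 1.89 = 30.24 kPa.
The water table coincides with the base, so in the self-weight term γ → γ' = 7.99 kN/m³.
q_ult = c·N_c·s_c + q·N_q + 0.5·γ·B·N_γ·s_γ
     = 19 × 46.124 × 1.15 + 30.24 × 33.296 + 0.5 × 7.99 × 3.6 × 33.9 × 0.85
     = 1007.8 + 1006.9 + 414.42 = 2429.1 kPa.
q_all = 2429.1 / 3.5 = 694.03 kPa.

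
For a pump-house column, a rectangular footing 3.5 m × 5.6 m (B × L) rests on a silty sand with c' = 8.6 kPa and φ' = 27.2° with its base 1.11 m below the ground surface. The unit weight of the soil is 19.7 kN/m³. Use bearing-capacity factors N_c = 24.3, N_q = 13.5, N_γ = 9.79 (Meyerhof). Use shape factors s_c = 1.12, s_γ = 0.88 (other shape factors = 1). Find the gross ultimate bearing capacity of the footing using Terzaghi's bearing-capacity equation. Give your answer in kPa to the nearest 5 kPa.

q_ult ≈ 825 kPa

Effective surcharge at the founding depth q = γ·D_f = 19.7 × 1.11 = 21.867 kPa.
q_ult = c·N_c·s_c + q·N_q + 0.5·γ·B·N_γ·s_γ
     = 8.6 × 24.3 × 1.12 + 21.867 × 13.5 + 0.5 × 19.7 × 3.5 × 9.79 × 0.88
     = 234.06 + 295.2 + 297.01 = 826.27 kPa.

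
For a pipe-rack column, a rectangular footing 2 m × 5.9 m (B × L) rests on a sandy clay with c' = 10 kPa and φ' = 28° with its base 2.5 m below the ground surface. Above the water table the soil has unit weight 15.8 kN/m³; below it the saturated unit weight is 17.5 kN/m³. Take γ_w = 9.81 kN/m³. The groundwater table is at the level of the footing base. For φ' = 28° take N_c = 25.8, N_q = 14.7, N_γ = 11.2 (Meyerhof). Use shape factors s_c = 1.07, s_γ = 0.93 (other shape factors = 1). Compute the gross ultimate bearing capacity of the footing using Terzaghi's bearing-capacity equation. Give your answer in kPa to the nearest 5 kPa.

Overburden at base level: q = 15.8 × 2.5 = 39.5 kPa.
Below the base the soil is submerged, so the ½γBN_γ term uses γ' = 17.5 − 9.81 = 7.69 kN/m³.
Cohesion term c·N_c·s_c = 10 × 25.8 × 1.07 = 276.06 kPa; surcharge term q·N_q = 39.5 × 14.7 = 580.65 kPa; self-weight term 0.5·γ·B·N_γ·s_γ = 0.5 × 7.69 × 2 × 11.2 × 0.93 = 80.099 kPa.
q_ult = 276.06 + 580.65 + 80.099 = 936.81 kPa.

q_ult ≈ 935 kPa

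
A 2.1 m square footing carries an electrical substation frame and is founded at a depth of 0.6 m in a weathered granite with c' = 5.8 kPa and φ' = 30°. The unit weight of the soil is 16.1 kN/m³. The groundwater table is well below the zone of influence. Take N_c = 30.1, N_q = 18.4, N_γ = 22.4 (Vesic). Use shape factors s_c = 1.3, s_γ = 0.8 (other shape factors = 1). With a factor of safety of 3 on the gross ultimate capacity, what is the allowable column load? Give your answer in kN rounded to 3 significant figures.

P_all ≈ 1040 kN

Overburden at base level: q = 16.1 × 0.6 = 9.66 kPa.
Cohesion term c·N_c·s_c = 5.8 × 30.1 × 1.3 = 226.95 kPa; surcharge term q·N_q = 9.66 × 18.4 = 177.74 kPa; self-weight term 0.5·γ·B·N_γ·s_γ = 0.5 × 16.1 × 2.1 × 22.4 × 0.8 = 302.94 kPa.
q_ult = 226.95 + 177.74 + 302.94 = 707.64 kPa.
Gross allowable pressure q_all = 707.64 / 3 = 235.88 kPa.
Footing area = 4.41 m², so allowable column load = 235.88 × 4.41 = 1040.2 kN.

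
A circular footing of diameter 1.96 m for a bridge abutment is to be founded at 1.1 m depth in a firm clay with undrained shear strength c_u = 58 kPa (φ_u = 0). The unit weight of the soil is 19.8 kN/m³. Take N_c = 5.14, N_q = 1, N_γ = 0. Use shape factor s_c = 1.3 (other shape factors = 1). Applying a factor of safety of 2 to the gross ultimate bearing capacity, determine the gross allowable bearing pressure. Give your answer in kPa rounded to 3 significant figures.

q_all ≈ 205 kPa

Overburden at base level: q = 19.8 × 1.1 = 21.78 kPa.
Cohesion term c·N_c·s_c = 58 × 5.14 × 1.3 = 387.56 kPa; surcharge term q·N_q = 21.78 × 1 = 21.78 kPa.
q_ult = 387.56 + 21.78 = 409.34 kPa.
q_all = q_ult / FS = 409.34 / 2 = 204.67 kPa.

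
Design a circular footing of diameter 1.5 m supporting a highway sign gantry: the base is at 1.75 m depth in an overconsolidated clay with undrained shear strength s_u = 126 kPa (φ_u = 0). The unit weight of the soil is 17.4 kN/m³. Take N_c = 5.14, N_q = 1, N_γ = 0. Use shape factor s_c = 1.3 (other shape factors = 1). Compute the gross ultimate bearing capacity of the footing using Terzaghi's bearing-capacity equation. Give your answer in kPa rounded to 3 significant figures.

q_ult ≈ 872 kPa

q = γ·D_f = 17.4 × 1.75 = 30.45 kPa.
c·N_c·s_c = 126 × 5.14 × 1.3 = 841.93 kPa
q·N_q = 30.45 × 1 = 30.45 kPa
q_ult = 841.93 + 30.45 = 872.38 kPa.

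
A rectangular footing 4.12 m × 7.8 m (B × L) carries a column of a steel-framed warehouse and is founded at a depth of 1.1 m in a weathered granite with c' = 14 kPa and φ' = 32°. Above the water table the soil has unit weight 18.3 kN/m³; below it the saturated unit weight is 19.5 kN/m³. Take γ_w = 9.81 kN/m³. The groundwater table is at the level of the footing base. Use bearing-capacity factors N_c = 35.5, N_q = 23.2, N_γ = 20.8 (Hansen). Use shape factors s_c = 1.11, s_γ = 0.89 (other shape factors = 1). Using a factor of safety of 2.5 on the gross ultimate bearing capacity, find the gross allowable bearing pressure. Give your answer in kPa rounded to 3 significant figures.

Overburden at base level: q = 18.3 × 1.1 = 20.13 kPa.
Below the base the soil is submerged, so the ½γBN_γ term uses γ' = 19.5 − 9.81 = 9.69 kN/m³.
Cohesion term c·N_c·s_c = 14 × 35.5 × 1.11 = 551.67 kPa; surcharge term q·N_q = 20.13 × 23.2 = 467.02 kPa; self-weight term 0.5·γ·B·N_γ·s_γ = 0.5 × 9.69 × 4.12 × 20.8 × 0.89 = 369.53 kPa.
q_ult = 551.67 + 467.02 + 369.53 = 1388.2 kPa.
q_all = 1388.2 / 2.5 = 555.28 kPa.

q_all ≈ 555 kPa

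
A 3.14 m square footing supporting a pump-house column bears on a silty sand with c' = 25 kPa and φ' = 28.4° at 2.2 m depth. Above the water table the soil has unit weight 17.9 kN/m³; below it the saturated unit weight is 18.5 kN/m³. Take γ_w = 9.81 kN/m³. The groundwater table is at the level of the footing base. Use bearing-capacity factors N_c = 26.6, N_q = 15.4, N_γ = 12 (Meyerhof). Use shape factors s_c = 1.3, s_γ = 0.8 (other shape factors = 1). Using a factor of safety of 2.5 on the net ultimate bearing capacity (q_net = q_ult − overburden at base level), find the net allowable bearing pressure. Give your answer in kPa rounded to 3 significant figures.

q_all(net) ≈ 625 kPa

q = γ·D_f = 17.9 × 2.2 = 39.38 kPa.
For the ½γBN_γ term take γ' = 18.5 − 9.81 = 8.69 kN/m³ (soil below base is submerged).
c·N_c·s_c = 25 × 26.6 × 1.3 = 864.5 kPa
q·N_q = 39.38 × 15.4 = 606.45 kPa
0.5·γ·B·N_γ·s_γ = 0.5 × 8.69 × 3.14 × 12 × 0.8 = 130.98 kPa
q_ult = 864.5 + 606.45 + 130.98 = 1601.9 kPa.
q_net = 1601.9 − 39.38 = 1562.5 kPa.
q_all(net) = 1562.5 / 2.5 = 625.02 kPa.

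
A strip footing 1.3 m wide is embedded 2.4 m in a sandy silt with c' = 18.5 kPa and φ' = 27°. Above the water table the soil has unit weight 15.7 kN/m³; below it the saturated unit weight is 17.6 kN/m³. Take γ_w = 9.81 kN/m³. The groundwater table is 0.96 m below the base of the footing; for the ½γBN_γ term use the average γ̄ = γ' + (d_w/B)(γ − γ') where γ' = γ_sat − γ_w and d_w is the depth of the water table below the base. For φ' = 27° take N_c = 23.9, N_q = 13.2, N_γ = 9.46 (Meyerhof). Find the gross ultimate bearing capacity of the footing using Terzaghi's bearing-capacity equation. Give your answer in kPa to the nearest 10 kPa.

Overburden at base level: q = 15.7 × 2.4 = 37.68 kPa.
The water table is 0.96 m below the base (< B = 1.3 m), so the ½γBN_γ term uses γ̄ = γ' + (d_w/B)(γ − γ') = 7.79 + (0.96/1.3)(15.7 − 7.79) = 13.631 kN/m³.
Cohesion term c·N_c = 18.5 × 23.9 = 442.15 kPa; surcharge term q·N_q = 37.68 × 13.2 = 497.38 kPa; self-weight term 0.5·γ·B·N_γ = 0.5 × 13.631 × 1.3 × 9.46 = 83.818 kPa.
q_ult = 442.15 + 497.38 + 83.818 = 1023.3 kPa.

q_ult ≈ 1020 kPa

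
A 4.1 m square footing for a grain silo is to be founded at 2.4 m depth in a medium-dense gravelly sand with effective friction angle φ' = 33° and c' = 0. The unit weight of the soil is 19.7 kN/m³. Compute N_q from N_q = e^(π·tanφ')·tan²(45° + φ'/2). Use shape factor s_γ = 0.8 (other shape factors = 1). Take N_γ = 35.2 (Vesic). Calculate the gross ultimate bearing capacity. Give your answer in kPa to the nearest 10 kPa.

tan33° = 0.6494, so N_q = e^(π×0.6494)·tan²(61.5°) = 7.692 × 3.392 = 26.09.
Overburden at base level: q = 19.7 × 2.4 = 47.28 kPa.
Surcharge term q·N_q = 47.28 × 26.092 = 1233.6 kPa; self-weight term 0.5·γ·B·N_γ·s_γ = 0.5 × 19.7 × 4.1 × 35.2 × 0.8 = 1137.2 kPa.
q_ult = 1233.6 + 1137.2 = 2370.9 kPa.

q_ult ≈ 2370 kPa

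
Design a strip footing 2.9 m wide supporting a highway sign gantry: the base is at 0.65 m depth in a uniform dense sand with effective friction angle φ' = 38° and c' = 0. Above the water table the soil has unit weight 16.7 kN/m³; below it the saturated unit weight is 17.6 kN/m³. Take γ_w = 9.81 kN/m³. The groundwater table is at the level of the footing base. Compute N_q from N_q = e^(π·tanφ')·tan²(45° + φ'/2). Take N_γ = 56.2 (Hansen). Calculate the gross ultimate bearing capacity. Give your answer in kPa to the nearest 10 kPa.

tan38° = 0.7813, so N_q = e^(π×0.7813)·tan²(64°) = 11.64 × 4.204 = 48.93.
Effective surcharge at the founding depth q = γ·D_f = 16.7 × 0.65 = 10.855 kPa.
The water table coincides with the base, so in the self-weight term γ → γ' = 7.79 kN/m³.
q_ult = q·N_q + 0.5·γ·B·N_γ
     = 10.855 × 48.933 + 0.5 × 7.79 × 2.9 × 56.2
     = 531.17 + 634.81 = 1166 kPa.

q_ult ≈ 1170 kPa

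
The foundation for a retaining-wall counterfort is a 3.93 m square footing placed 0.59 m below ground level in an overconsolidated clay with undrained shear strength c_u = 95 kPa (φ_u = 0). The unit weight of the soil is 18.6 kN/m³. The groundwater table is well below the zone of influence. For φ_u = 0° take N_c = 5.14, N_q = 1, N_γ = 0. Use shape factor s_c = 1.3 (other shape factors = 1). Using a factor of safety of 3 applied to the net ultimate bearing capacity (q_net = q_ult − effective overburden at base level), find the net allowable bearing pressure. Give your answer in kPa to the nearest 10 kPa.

Effective surcharge at the founding depth q = γ·D_f = 18.6 × 0.59 = 10.974 kPa.
q_ult = c·N_c·s_c + q·N_q
     = 95 × 5.14 × 1.3 + 10.974 × 1
     = 634.79 + 10.974 = 645.76 kPa.
Net ultimate: q_net = 645.76 − 10.974 = 634.79 kPa.
q_all(net) = 634.79 / 3 = 211.6 kPa.

q_all(net) ≈ 210 kPa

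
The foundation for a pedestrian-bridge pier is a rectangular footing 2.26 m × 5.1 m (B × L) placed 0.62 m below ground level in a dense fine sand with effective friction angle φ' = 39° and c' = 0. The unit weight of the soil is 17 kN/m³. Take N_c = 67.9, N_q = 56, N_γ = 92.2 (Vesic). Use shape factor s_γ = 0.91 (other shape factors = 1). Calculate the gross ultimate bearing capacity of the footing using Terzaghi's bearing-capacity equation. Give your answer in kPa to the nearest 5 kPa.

q_ult ≈ 2200 kPa

q = γ·D_f = 17 × 0.62 = 10.54 kPa.
q·N_q = 10.54 × 56 = 590.24 kPa
0.5·γ·B·N_γ·s_γ = 0.5 × 17 × 2.26 × 92.2 × 0.91 = 1611.8 kPa
q_ult = 590.24 + 1611.8 = 2202 kPa.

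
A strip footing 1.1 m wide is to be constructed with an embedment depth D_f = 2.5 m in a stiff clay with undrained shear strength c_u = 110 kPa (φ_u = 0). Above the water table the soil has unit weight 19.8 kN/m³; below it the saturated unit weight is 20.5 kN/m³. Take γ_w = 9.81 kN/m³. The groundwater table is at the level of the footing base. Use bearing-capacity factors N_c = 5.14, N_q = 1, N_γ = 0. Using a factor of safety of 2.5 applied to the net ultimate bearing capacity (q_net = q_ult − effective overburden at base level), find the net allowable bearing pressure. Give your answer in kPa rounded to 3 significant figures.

Overburden at base level: q = 19.8 × 2.5 = 49.5 kPa.
Cohesion term c·N_c = 110 × 5.14 = 565.4 kPa; surcharge term q·N_q = 49.5 × 1 = 49.5 kPa.
q_ult = 565.4 + 49.5 = 614.9 kPa.
Net ultimate: q_net = 614.9 − 49.5 = 565.4 kPa.
q_all(net) = 565.4 / 2.5 = 226.16 kPa.

q_all(net) ≈ 226 kPa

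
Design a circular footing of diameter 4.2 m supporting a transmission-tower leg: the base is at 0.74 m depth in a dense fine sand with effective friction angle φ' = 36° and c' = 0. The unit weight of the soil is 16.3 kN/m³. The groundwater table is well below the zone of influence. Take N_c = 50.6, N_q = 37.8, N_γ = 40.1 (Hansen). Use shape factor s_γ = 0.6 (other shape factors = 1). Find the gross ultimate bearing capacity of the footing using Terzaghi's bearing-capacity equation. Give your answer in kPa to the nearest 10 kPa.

q = γ·D_f = 16.3 × 0.74 = 12.062 kPa.
q·N_q = 12.062 × 37.8 = 455.94 kPa
0.5·γ·B·N_γ·s_γ = 0.5 × 16.3 × 4.2 × 40.1 × 0.6 = 823.57 kPa
q_ult = 455.94 + 823.57 = 1279.5 kPa.

q_ult ≈ 1280 kPa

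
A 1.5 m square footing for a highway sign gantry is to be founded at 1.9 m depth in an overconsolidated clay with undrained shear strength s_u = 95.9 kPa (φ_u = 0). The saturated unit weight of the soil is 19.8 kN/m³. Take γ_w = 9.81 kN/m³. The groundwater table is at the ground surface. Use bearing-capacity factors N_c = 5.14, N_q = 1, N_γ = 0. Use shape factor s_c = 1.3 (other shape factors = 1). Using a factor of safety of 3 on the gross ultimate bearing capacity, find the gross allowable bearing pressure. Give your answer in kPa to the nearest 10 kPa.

γ' = 19.8 − 9.81 = 9.99 kN/m³ (submerged throughout). q = 9.99 × 1.9 = 18.981 kPa.
c·N_c·s_c = 95.9 × 5.14 × 1.3 = 640.8 kPa
q·N_q = 18.981 × 1 = 18.981 kPa
q_ult = 640.8 + 18.981 = 659.78 kPa.
q_all = 659.78 / 3 = 219.93 kPa.

q_all ≈ 220 kPa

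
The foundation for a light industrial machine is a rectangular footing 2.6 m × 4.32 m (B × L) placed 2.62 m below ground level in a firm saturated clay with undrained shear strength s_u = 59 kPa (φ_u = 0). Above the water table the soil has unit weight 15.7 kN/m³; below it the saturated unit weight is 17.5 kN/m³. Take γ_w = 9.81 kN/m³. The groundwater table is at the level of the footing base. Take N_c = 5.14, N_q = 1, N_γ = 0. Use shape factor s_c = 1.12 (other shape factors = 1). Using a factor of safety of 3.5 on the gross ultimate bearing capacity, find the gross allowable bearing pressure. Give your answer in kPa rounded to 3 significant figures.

q = γ·D_f = 15.7 × 2.62 = 41.134 kPa.
c·N_c·s_c = 59 × 5.14 × 1.12 = 339.65 kPa
q·N_q = 41.134 × 1 = 41.134 kPa
q_ult = 339.65 + 41.134 = 380.79 kPa.
q_all = 380.79 / 3.5 = 108.8 kPa.

q_all ≈ 109 kPa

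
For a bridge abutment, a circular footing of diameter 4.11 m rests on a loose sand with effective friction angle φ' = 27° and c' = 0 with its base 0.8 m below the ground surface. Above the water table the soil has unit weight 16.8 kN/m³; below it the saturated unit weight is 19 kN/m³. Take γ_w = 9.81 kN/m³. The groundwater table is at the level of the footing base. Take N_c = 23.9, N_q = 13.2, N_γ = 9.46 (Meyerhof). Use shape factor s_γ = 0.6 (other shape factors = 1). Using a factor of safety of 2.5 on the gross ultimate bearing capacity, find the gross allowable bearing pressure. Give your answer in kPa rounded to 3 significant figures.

q_all ≈ 114 kPa

q = γ·D_f = 16.8 × 0.8 = 13.44 kPa.
For the ½γBN_γ term take γ' = 19 − 9.81 = 9.19 kN/m³ (soil below base is submerged).
q·N_q = 13.44 × 13.2 = 177.41 kPa
0.5·γ·B·N_γ·s_γ = 0.5 × 9.19 × 4.11 × 9.46 × 0.6 = 107.19 kPa
q_ult = 177.41 + 107.19 = 284.6 kPa.
q_all = 284.6 / 2.5 = 113.84 kPa.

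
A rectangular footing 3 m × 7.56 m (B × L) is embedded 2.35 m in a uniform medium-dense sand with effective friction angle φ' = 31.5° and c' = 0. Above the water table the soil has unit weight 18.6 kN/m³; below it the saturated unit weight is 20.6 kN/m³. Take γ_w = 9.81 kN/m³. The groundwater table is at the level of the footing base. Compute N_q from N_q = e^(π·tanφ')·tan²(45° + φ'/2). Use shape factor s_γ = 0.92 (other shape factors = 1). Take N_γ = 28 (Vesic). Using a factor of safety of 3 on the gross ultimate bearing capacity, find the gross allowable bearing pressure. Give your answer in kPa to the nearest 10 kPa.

q_all ≈ 460 kPa

N_q = e^(π·tan31.5°)·tan²(60.75°) = 21.86.
Effective surcharge at the founding depth q = γ·D_f = 18.6 × 2.35 = 43.71 kPa.
The water table coincides with the base, so in the self-weight term γ → γ' = 10.79 kN/m³.
q_ult = q·N_q + 0.5·γ·B·N_γ·s_γ
     = 43.71 × 21.861 + 0.5 × 10.79 × 3 × 28 × 0.92
     = 955.55 + 416.93 = 1372.5 kPa.
q_all = 1372.5 / 3 = 457.49 kPa.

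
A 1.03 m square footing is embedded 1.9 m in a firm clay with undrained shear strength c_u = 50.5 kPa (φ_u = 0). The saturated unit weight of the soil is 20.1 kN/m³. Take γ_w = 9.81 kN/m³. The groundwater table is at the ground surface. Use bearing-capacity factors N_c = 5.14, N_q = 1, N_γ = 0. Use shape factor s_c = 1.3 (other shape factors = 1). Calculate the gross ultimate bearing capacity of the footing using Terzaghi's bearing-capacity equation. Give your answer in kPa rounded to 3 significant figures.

With the water table at the surface the whole profile is submerged: γ' = 20.1 − 9.81 = 10.29 kN/m³, so q = γ'·D_f = 19.551 kPa.
q_ult = c·N_c·s_c + q·N_q
     = 50.5 × 5.14 × 1.3 + 19.551 × 1
     = 337.44 + 19.551 = 356.99 kPa.

q_ult ≈ 357 kPa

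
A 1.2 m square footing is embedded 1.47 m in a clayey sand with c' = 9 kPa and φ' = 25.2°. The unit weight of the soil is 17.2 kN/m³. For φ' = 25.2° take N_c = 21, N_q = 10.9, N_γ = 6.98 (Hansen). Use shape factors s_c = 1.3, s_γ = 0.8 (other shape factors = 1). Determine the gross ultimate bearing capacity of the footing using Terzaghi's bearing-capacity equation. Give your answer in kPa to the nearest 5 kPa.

Effective surcharge at the founding depth q = γ·D_f = 17.2 × 1.47 = 25.284 kPa.
q_ult = c·N_c·s_c + q·N_q + 0.5·γ·B·N_γ·s_γ
     = 9 × 21 × 1.3 + 25.284 × 10.9 + 0.5 × 17.2 × 1.2 × 6.98 × 0.8
     = 245.7 + 275.6 + 57.627 = 578.92 kPa.

q_ult ≈ 580 kPa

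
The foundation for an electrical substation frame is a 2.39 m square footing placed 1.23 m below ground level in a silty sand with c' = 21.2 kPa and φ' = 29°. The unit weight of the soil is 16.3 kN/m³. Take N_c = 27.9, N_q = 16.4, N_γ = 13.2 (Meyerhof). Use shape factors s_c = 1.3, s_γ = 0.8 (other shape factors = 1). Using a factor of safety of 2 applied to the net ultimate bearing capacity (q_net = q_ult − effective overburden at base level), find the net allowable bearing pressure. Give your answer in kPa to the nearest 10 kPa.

Overburden at base level: q = 16.3 × 1.23 = 20.049 kPa.
Cohesion term c·N_c·s_c = 21.2 × 27.9 × 1.3 = 768.92 kPa; surcharge term q·N_q = 20.049 × 16.4 = 328.8 kPa; self-weight term 0.5·γ·B·N_γ·s_γ = 0.5 × 16.3 × 2.39 × 13.2 × 0.8 = 205.69 kPa.
q_ult = 768.92 + 328.8 + 205.69 = 1303.4 kPa.
Net ultimate: q_net = 1303.4 − 20.049 = 1283.4 kPa.
q_all(net) = 1283.4 / 2 = 641.69 kPa.

q_all(net) ≈ 640 kPa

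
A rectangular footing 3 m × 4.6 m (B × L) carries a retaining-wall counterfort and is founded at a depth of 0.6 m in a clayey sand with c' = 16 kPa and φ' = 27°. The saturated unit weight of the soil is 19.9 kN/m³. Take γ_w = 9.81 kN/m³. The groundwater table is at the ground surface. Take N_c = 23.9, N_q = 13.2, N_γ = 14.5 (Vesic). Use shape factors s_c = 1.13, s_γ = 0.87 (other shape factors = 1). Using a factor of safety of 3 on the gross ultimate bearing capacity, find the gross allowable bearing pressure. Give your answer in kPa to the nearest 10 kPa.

q_all ≈ 230 kPa

Water table at ground surface, so effective unit weight γ' = 19.9 − 9.81 = 10.09 kN/m³ is used throughout; overburden q = 10.09 × 0.6 = 6.054 kPa; the same γ' applies in the ½γBN_γ term.
Cohesion term c·N_c·s_c = 16 × 23.9 × 1.13 = 432.11 kPa; surcharge term q·N_q = 6.054 × 13.2 = 79.913 kPa; self-weight term 0.5·γ·B·N_γ·s_γ = 0.5 × 10.09 × 3 × 14.5 × 0.87 = 190.93 kPa.
q_ult = 432.11 + 79.913 + 190.93 = 702.95 kPa.
q_all = 702.95 / 3 = 234.32 kPa.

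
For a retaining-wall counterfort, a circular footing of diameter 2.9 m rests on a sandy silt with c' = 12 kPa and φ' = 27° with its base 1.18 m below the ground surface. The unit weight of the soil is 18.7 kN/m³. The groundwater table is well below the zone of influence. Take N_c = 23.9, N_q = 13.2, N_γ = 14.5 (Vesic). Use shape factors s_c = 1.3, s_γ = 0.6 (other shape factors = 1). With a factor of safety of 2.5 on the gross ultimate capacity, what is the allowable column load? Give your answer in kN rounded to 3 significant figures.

P_all ≈ 2380 kN

Overburden at base level: q = 18.7 × 1.18 = 22.066 kPa.
Cohesion term c·N_c·s_c = 12 × 23.9 × 1.3 = 372.84 kPa; surcharge term q·N_q = 22.066 × 13.2 = 291.27 kPa; self-weight term 0.5·γ·B·N_γ·s_γ = 0.5 × 18.7 × 2.9 × 14.5 × 0.6 = 235.9 kPa.
q_ult = 372.84 + 291.27 + 235.9 = 900.01 kPa.
Gross allowable pressure q_all = 900.01 / 2.5 = 360 kPa.
Footing area = 6.6052 m², so allowable column load = 360 × 6.6052 = 2377.9 kN.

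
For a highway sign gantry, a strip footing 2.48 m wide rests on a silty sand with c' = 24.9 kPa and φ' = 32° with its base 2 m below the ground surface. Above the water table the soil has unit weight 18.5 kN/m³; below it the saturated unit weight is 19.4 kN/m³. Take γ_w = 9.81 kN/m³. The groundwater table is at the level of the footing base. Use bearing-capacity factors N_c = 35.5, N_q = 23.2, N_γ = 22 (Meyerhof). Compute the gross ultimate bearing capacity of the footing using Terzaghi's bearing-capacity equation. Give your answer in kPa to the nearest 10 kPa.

Overburden at base level: q = 18.5 × 2 = 37 kPa.
Below the base the soil is submerged, so the ½γBN_γ term uses γ' = 19.4 − 9.81 = 9.59 kN/m³.
Cohesion term c·N_c = 24.9 × 35.5 = 883.95 kPa; surcharge term q·N_q = 37 × 23.2 = 858.4 kPa; self-weight term 0.5·γ·B·N_γ = 0.5 × 9.59 × 2.48 × 22 = 261.62 kPa.
q_ult = 883.95 + 858.4 + 261.62 = 2004 kPa.

q_ult ≈ 2000 kPa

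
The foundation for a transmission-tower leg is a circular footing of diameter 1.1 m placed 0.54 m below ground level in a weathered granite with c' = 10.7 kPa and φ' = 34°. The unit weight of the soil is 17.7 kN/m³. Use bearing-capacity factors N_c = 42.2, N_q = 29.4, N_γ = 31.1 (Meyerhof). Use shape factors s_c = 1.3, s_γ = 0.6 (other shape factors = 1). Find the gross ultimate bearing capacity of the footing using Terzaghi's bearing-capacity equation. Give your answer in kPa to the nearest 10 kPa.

Overburden at base level: q = 17.7 × 0.54 = 9.558 kPa.
Cohesion term c·N_c·s_c = 10.7 × 42.2 × 1.3 = 587 kPa; surcharge term q·N_q = 9.558 × 29.4 = 281.01 kPa; self-weight term 0.5·γ·B·N_γ·s_γ = 0.5 × 17.7 × 1.1 × 31.1 × 0.6 = 181.66 kPa.
q_ult = 587 + 281.01 + 181.66 = 1049.7 kPa.

q_ult ≈ 1050 kPa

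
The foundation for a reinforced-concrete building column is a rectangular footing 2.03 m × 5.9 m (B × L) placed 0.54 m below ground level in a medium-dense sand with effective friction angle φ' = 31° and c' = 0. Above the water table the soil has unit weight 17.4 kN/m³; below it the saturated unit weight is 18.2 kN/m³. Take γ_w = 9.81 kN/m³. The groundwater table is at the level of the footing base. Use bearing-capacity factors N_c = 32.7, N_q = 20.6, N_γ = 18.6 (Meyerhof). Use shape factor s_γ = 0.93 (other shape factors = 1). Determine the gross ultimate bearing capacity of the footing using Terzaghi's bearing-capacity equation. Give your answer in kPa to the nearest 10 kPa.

q = γ·D_f = 17.4 × 0.54 = 9.396 kPa.
For the ½γBN_γ term take γ' = 18.2 − 9.81 = 8.39 kN/m³ (soil below base is submerged).
q·N_q = 9.396 × 20.6 = 193.56 kPa
0.5·γ·B·N_γ·s_γ = 0.5 × 8.39 × 2.03 × 18.6 × 0.93 = 147.31 kPa
q_ult = 193.56 + 147.31 = 340.86 kPa.

q_ult ≈ 340 kPa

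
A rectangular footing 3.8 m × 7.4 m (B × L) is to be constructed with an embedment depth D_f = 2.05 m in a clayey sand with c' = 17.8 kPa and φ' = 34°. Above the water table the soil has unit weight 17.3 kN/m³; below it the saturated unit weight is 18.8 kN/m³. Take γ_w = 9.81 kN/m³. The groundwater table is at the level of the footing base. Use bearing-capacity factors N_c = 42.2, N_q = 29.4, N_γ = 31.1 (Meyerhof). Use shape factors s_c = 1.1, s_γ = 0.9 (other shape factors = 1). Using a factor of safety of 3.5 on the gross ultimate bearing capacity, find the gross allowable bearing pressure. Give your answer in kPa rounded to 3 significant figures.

q_all ≈ 671 kPa

Effective surcharge at the founding depth q = γ·D_f = 17.3 × 2.05 = 35.465 kPa.
The water table coincides with the base, so in the self-weight term γ → γ' = 8.99 kN/m³.
q_ult = c·N_c·s_c + q·N_q + 0.5·γ·B·N_γ·s_γ
     = 17.8 × 42.2 × 1.1 + 35.465 × 29.4 + 0.5 × 8.99 × 3.8 × 31.1 × 0.9
     = 826.28 + 1042.7 + 478.1 = 2347 kPa.
q_all = 2347 / 3.5 = 670.58 kPa.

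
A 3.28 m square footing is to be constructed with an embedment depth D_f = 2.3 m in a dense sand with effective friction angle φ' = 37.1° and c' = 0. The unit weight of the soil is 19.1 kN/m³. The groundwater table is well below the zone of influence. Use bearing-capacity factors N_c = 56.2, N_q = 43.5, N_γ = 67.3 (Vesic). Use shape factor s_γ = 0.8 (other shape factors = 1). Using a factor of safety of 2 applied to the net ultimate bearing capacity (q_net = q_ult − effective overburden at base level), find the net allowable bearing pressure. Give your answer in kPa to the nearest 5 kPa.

q_all(net) ≈ 1775 kPa

Effective surcharge at the founding depth q = γ·D_f = 19.1 × 2.3 = 43.93 kPa.
q_ult = q·N_q + 0.5·γ·B·N_γ·s_γ
     = 43.93 × 43.5 + 0.5 × 19.1 × 3.28 × 67.3 × 0.8
     = 1911 + 1686.5 = 3597.4 kPa.
Net ultimate: q_net = 3597.4 − 43.93 = 3553.5 kPa.
q_all(net) = 3553.5 / 2 = 1776.8 kPa.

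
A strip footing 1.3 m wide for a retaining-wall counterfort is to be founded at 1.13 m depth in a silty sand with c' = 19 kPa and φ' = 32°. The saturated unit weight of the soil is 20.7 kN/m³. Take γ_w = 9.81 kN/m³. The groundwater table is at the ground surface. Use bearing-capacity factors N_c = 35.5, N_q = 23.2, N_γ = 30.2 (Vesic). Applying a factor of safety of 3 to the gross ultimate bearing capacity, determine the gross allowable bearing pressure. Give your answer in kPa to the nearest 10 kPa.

Water table at ground surface, so effective unit weight γ' = 20.7 − 9.81 = 10.89 kN/m³ is used throughout; overburden q = 10.89 × 1.13 = 12.306 kPa; the same γ' applies in the ½γBN_γ term.
Cohesion term c·N_c = 19 × 35.5 = 674.5 kPa; surcharge term q·N_q = 12.306 × 23.2 = 285.49 kPa; self-weight term 0.5·γ·B·N_γ = 0.5 × 10.89 × 1.3 × 30.2 = 213.77 kPa.
q_ult = 674.5 + 285.49 + 213.77 = 1173.8 kPa.
q_all = q_ult / FS = 1173.8 / 3 = 391.25 kPa.

q_all ≈ 390 kPa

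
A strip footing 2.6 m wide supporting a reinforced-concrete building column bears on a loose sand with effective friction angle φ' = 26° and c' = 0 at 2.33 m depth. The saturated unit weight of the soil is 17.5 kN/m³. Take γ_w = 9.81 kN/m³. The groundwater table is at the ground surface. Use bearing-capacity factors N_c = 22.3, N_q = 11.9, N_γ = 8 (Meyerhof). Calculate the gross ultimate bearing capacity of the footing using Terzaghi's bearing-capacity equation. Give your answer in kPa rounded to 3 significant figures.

q_ult ≈ 293 kPa

γ' = 17.5 − 9.81 = 7.69 kN/m³ (submerged throughout). q = 7.69 × 2.33 = 17.918 kPa; the same γ' applies in the ½γBN_γ term.
q·N_q = 17.918 × 11.9 = 213.22 kPa
0.5·γ·B·N_γ = 0.5 × 7.69 × 2.6 × 8 = 79.976 kPa
q_ult = 213.22 + 79.976 = 293.2 kPa.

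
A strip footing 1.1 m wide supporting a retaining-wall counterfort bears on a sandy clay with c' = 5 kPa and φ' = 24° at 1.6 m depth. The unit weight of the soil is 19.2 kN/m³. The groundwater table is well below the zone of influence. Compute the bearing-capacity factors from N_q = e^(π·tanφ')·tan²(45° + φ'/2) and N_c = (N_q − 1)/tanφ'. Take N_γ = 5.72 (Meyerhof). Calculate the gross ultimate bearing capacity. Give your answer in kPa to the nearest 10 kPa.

q_ult ≈ 450 kPa

tan24° = 0.4452, so N_q = e^(π×0.4452)·tan²(57°) = 4.05 × 2.371 = 9.6.
N_c = (9.6 − 1)/tan24° = 19.32.
Overburden at base level: q = 19.2 × 1.6 = 30.72 kPa.
Cohesion term c·N_c = 5 × 19.324 = 96.618 kPa; surcharge term q·N_q = 30.72 × 9.6034 = 295.02 kPa; self-weight term 0.5·γ·B·N_γ = 0.5 × 19.2 × 1.1 × 5.72 = 60.403 kPa.
q_ult = 96.618 + 295.02 + 60.403 = 452.04 kPa.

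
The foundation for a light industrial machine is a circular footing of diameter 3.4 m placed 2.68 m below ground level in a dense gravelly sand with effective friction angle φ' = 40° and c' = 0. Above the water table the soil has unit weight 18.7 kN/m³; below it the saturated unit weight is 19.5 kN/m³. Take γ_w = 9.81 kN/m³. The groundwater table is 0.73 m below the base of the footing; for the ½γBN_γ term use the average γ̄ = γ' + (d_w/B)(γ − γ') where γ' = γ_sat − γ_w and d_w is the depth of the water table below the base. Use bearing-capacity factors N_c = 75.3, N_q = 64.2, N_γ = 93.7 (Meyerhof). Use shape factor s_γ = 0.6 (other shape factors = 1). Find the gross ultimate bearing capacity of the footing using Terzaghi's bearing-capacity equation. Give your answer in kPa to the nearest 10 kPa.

q_ult ≈ 4330 kPa

Overburden at base level: q = 18.7 × 2.68 = 50.116 kPa.
The water table is 0.73 m below the base (< B = 3.4 m), so the ½γBN_γ term uses γ̄ = γ' + (d_w/B)(γ − γ') = 9.69 + (0.73/3.4)(18.7 − 9.69) = 11.624 kN/m³.
Surcharge term q·N_q = 50.116 × 64.2 = 3217.4 kPa; self-weight term 0.5·γ·B·N_γ·s_γ = 0.5 × 11.624 × 3.4 × 93.7 × 0.6 = 1111 kPa.
q_ult = 3217.4 + 1111 = 4328.4 kPa.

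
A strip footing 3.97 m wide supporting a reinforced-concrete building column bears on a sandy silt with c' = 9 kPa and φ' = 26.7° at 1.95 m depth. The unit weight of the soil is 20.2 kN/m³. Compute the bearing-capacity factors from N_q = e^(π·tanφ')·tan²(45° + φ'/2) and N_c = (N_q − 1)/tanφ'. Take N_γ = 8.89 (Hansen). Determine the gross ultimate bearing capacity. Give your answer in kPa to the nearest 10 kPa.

q_ult ≈ 1070 kPa

tan26.7° = 0.5029, so N_q = e^(π×0.5029)·tan²(58.35°) = 4.855 × 2.632 = 12.78.
N_c = (12.78 − 1)/tan26.7° = 23.42.
q = γ·D_f = 20.2 × 1.95 = 39.39 kPa.
c·N_c = 9 × 23.419 = 210.77 kPa
q·N_q = 39.39 × 12.778 = 503.34 kPa
0.5·γ·B·N_γ = 0.5 × 20.2 × 3.97 × 8.89 = 356.46 kPa
q_ult = 210.77 + 503.34 + 356.46 = 1070.6 kPa.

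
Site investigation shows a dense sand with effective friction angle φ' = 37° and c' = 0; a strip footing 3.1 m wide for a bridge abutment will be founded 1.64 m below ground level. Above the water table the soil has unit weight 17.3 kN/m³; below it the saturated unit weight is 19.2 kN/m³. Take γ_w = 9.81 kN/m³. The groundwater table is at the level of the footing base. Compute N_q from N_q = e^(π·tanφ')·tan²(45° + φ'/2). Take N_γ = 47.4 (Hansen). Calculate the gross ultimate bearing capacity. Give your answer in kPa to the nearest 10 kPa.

q_ult ≈ 1910 kPa

tan37° = 0.7536, so N_q = e^(π×0.7536)·tan²(63.5°) = 10.669 × 4.023 = 42.92.
q = γ·D_f = 17.3 × 1.64 = 28.372 kPa.
For the ½γBN_γ term take γ' = 19.2 − 9.81 = 9.39 kN/m³ (soil below base is submerged).
q·N_q = 28.372 × 42.92 = 1217.7 kPa
0.5·γ·B·N_γ = 0.5 × 9.39 × 3.1 × 47.4 = 689.88 kPa
q_ult = 1217.7 + 689.88 = 1907.6 kPa.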